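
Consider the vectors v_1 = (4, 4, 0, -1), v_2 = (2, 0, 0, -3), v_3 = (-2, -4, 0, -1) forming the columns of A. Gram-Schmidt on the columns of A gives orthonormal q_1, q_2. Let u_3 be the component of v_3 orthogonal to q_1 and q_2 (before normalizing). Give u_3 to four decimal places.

v_1 = (4, 4, 0, -1); ‖v_1‖ = 5.7446, so q_1 = (0.6963, 0.6963, 0.0000, -0.1741).
q_1·v_2 = 0.6963·2 + 0.6963·0 + 0.0000·0 + (-0.1741)·(-3) = 1.9149.
u_2 = v_2 − 1.9149·q_1 = (0.6667, -1.3333, 0.0000, -2.6667).
‖u_2‖ = 3.0551, so q_2 = (0.2182, -0.4364, 0.0000, -0.8729).
q_1·v_3 = 0.6963·(-2) + 0.6963·(-4) + 0.0000·0 + (-0.1741)·(-1) = -4.0038; q_2·v_3 = 0.2182·(-2) + (-0.4364)·(-4) + 0.0000·0 + (-0.8729)·(-1) = 2.1822.
u_3 = v_3 + 4.0038·q_1 − 2.1822·q_2 = (0.3117, -0.2597, 0.0000, 0.2078).

u_3 = (0.3117, -0.2597, 0.0000, 0.2078)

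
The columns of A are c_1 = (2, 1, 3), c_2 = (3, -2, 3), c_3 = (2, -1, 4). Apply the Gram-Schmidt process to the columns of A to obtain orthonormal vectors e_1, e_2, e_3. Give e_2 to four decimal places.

e_2 = (0.3627, -0.9294, 0.0680)

c_1 = (2, 1, 3); ‖c_1‖ = 3.7417, so e_1 = (0.5345, 0.2673, 0.8018).
e_1·c_2 = 0.5345·3 + 0.2673·(-2) + 0.8018·3 = 3.4744.
u_2 = c_2 − 3.4744·e_1 = (1.1429, -2.9286, 0.2143).
‖u_2‖ = 3.1510, so e_2 = (0.3627, -0.9294, 0.0680).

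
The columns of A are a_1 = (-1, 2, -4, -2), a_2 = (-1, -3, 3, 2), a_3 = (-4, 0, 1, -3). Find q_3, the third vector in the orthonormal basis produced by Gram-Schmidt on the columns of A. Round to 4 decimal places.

a_1 = (-1, 2, -4, -2); ‖a_1‖ = 5.0000, so q_1 = (-0.2000, 0.4000, -0.8000, -0.4000).
q_1·a_2 = (-0.2000)·(-1) + 0.4000·(-3) + (-0.8000)·3 + (-0.4000)·2 = -4.2000.
u_2 = a_2 + 4.2000·q_1 = (-1.8400, -1.3200, -0.3600, 0.3200).
‖u_2‖ = 2.3152, so q_2 = (-0.7948, -0.5702, -0.1555, 0.1382).
q_1·a_3 = (-0.2000)·(-4) + 0.4000·0 + (-0.8000)·1 + (-0.4000)·(-3) = 1.2000; q_2·a_3 = (-0.7948)·(-4) + (-0.5702)·0 + (-0.1555)·1 + 0.1382·(-3) = 2.6089.
u_3 = a_3 − 1.2000·q_1 − 2.6089·q_2 = (-1.6866, 1.0075, 2.3657, -2.8806).
‖u_3‖ = 4.2135, so q_3 = (-0.4003, 0.2391, 0.5614, -0.6837).

q_3 = (-0.4003, 0.2391, 0.5614, -0.6837)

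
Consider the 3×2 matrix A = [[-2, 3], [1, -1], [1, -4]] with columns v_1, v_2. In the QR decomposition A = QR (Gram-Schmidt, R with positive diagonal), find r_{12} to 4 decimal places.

q_1 = v_1/‖v_1‖ = (-2, 1, 1)/2.4495 = (-0.8165, 0.4082, 0.4082).
r_{12} = q_1·v_2 = -4.4907.

r_{12} = -4.4907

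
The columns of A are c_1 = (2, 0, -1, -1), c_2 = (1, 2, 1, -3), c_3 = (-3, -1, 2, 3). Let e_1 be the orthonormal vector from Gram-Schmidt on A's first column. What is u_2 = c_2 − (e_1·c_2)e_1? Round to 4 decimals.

u_2 = (-0.3333, 2.0000, 1.6667, -2.3333)

c_1 = (2, 0, -1, -1); ‖c_1‖ = 2.4495, so e_1 = (0.8165, 0.0000, -0.4082, -0.4082).
e_1·c_2 = 0.8165·1 + 0.0000·2 + (-0.4082)·1 + (-0.4082)·(-3) = 1.6330.
u_2 = c_2 − 1.6330·e_1 = (-0.3333, 2.0000, 1.6667, -2.3333).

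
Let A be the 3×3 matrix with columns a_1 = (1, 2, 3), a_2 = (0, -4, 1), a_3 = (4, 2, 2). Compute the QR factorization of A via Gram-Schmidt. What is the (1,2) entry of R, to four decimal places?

r_{12} = -1.3363

q_1 = a_1/‖a_1‖ = (1, 2, 3)/3.7417 = (0.2673, 0.5345, 0.8018).
r_{12} = q_1·a_2 = -1.3363.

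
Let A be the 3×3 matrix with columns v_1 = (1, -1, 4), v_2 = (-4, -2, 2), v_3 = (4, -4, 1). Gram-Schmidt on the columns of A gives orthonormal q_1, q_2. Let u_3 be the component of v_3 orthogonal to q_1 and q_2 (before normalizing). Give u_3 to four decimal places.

q_1 = v_1/‖v_1‖ = (1, -1, 4)/4.2426 = (0.2357, -0.2357, 0.9428).
r_{12} = q_1·v_2 = 1.4142.
u_2 = v_2 − 1.4142·q_1 = (-4.3333, -1.6667, 0.6667).
‖u_2‖ = 4.6904, so q_2 = (-0.9239, -0.3553, 0.1421).
r_{13} = q_1·v_3 = 2.8284; r_{23} = q_2·v_3 = -2.1320.
u_3 = v_3 − 2.8284·q_1 + 2.1320·q_2 = (1.3636, -4.0909, -1.3636).

u_3 = (1.3636, -4.0909, -1.3636)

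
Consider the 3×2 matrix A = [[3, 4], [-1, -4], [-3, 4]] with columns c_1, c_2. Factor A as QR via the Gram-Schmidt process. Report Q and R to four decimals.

q_1 = c_1/‖c_1‖ = (3, -1, -3)/4.3589 = (0.6882, -0.2294, -0.6882).
r_{12} = q_1·c_2 = 0.9177.
u_2 = c_2 − 0.9177·q_1 = (3.3684, -3.7895, 4.6316).
‖u_2‖ = 6.8672, so q_2 = (0.4905, -0.5518, 0.6745).

Q = [[0.6882, 0.4905], [-0.2294, -0.5518], [-0.6882, 0.6745]], R = [[4.3589, 0.9177], [0.0000, 6.8672]]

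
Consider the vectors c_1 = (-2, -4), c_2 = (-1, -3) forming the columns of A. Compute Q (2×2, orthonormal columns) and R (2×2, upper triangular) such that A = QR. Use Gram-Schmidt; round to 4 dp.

q_1 = c_1/‖c_1‖ = (-2, -4)/4.4721 = (-0.4472, -0.8944).
r_{12} = q_1·c_2 = 3.1305.
u_2 = c_2 − 3.1305·q_1 = (0.4000, -0.2000).
‖u_2‖ = 0.4472, so q_2 = (0.8944, -0.4472).

Q = [[-0.4472, 0.8944], [-0.8944, -0.4472]], R = [[4.4721, 3.1305], [0.0000, 0.4472]]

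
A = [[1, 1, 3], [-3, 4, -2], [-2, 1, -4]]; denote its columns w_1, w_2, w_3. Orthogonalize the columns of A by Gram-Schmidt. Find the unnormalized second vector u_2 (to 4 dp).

q_1 = w_1/‖w_1‖ = (1, -3, -2)/3.7417 = (0.2673, -0.8018, -0.5345).
r_{12} = q_1·w_2 = -3.4744.
u_2 = w_2 + 3.4744·q_1 = (1.9286, 1.2143, -0.8571).

u_2 = (1.9286, 1.2143, -0.8571)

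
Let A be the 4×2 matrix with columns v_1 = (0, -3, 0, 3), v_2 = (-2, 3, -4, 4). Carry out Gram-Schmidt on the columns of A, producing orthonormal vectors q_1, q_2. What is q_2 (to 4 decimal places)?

q_2 = (-0.2998, 0.5247, -0.5996, 0.5247)

q_1 = v_1/‖v_1‖ = (0, -3, 0, 3)/4.2426 = (0.0000, -0.7071, 0.0000, 0.7071).
r_{12} = q_1·v_2 = 0.7071.
u_2 = v_2 − 0.7071·q_1 = (-2.0000, 3.5000, -4.0000, 3.5000).
‖u_2‖ = 6.6708, so q_2 = (-0.2998, 0.5247, -0.5996, 0.5247).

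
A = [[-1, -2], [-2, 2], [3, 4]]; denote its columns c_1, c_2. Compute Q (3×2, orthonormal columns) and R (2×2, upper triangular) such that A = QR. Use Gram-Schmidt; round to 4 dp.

Q = [[-0.2673, -0.3132], [-0.5345, 0.8351], [0.8018, 0.4523]], R = [[3.7417, 2.6726], [0.0000, 4.1057]]

c_1 = (-1, -2, 3); ‖c_1‖ = 3.7417, so q_1 = (-0.2673, -0.5345, 0.8018).
q_1·c_2 = (-0.2673)·(-2) + (-0.5345)·2 + 0.8018·4 = 2.6726.
u_2 = c_2 − 2.6726·q_1 = (-1.2857, 3.4286, 1.8571).
‖u_2‖ = 4.1057, so q_2 = (-0.3132, 0.8351, 0.4523).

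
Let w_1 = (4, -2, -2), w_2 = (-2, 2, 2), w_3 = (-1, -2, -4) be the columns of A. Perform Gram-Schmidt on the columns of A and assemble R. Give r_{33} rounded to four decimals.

r_{33} = 1.4142

w_1 = (4, -2, -2); ‖w_1‖ = 4.8990, so q_1 = (0.8165, -0.4082, -0.4082).
q_1·w_2 = 0.8165·(-2) + (-0.4082)·2 + (-0.4082)·2 = -3.2660.
u_2 = w_2 + 3.2660·q_1 = (0.6667, 0.6667, 0.6667).
‖u_2‖ = 1.1547, so q_2 = (0.5774, 0.5774, 0.5774).
q_1·w_3 = 0.8165·(-1) + (-0.4082)·(-2) + (-0.4082)·(-4) = 1.6330; q_2·w_3 = 0.5774·(-1) + 0.5774·(-2) + 0.5774·(-4) = -4.0415.
u_3 = w_3 − 1.6330·q_1 + 4.0415·q_2 = (0.0000, 1.0000, -1.0000).
r_{33} = ‖u_3‖ = 1.4142.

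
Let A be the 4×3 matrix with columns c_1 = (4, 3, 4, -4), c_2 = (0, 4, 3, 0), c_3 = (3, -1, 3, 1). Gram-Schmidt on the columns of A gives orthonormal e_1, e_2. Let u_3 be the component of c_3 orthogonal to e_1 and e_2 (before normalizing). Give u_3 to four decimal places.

e_1 = c_1/‖c_1‖ = (4, 3, 4, -4)/7.5498 = (0.5298, 0.3974, 0.5298, -0.5298).
r_{12} = e_1·c_2 = 3.1789.
u_2 = c_2 − 3.1789·e_1 = (-1.6842, 2.7368, 1.3158, 1.6842).
‖u_2‖ = 3.8594, so e_2 = (-0.4364, 0.7091, 0.3409, 0.4364).
r_{13} = e_1·c_3 = 2.2517; r_{23} = e_2·c_3 = -0.5591.
u_3 = c_3 − 2.2517·e_1 + 0.5591·e_2 = (1.5630, -1.4982, 1.9976, 2.4370).

u_3 = (1.5630, -1.4982, 1.9976, 2.4370)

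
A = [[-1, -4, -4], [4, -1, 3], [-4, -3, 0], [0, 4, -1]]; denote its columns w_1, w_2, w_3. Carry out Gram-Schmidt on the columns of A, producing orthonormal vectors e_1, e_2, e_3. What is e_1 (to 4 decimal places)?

e_1 = w_1/‖w_1‖ = (-1, 4, -4, 0)/5.7446 = (-0.1741, 0.6963, -0.6963, 0.0000).

e_1 = (-0.1741, 0.6963, -0.6963, 0.0000)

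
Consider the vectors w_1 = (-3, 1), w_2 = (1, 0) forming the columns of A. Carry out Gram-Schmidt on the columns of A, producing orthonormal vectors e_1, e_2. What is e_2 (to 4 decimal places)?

e_1 = w_1/‖w_1‖ = (-3, 1)/3.1623 = (-0.9487, 0.3162).
r_{12} = e_1·w_2 = -0.9487.
u_2 = w_2 + 0.9487·e_1 = (0.1000, 0.3000).
‖u_2‖ = 0.3162, so e_2 = (0.3162, 0.9487).

e_2 = (0.3162, 0.9487)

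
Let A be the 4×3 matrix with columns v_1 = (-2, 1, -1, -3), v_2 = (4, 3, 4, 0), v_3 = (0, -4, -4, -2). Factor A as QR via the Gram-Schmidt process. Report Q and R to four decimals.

v_1 = (-2, 1, -1, -3); ‖v_1‖ = 3.8730, so q_1 = (-0.5164, 0.2582, -0.2582, -0.7746).
q_1·v_2 = (-0.5164)·4 + 0.2582·3 + (-0.2582)·4 + (-0.7746)·0 = -2.3238.
u_2 = v_2 + 2.3238·q_1 = (2.8000, 3.6000, 3.4000, -1.8000).
‖u_2‖ = 5.9666, so q_2 = (0.4693, 0.6034, 0.5698, -0.3017).
q_1·v_3 = (-0.5164)·0 + 0.2582·(-4) + (-0.2582)·(-4) + (-0.7746)·(-2) = 1.5492; q_2·v_3 = 0.4693·0 + 0.6034·(-4) + 0.5698·(-4) + (-0.3017)·(-2) = -4.0894.
u_3 = v_3 − 1.5492·q_1 + 4.0894·q_2 = (2.7191, -1.9326, -1.2697, -2.0337).
‖u_3‖ = 4.1081, so q_3 = (0.6619, -0.4704, -0.3091, -0.4950).

Q = [[-0.5164, 0.4693, 0.6619], [0.2582, 0.6034, -0.4704], [-0.2582, 0.5698, -0.3091], [-0.7746, -0.3017, -0.4950]], R = [[3.8730, -2.3238, 1.5492], [0.0000, 5.9666, -4.0894], [0.0000, 0.0000, 4.1081]]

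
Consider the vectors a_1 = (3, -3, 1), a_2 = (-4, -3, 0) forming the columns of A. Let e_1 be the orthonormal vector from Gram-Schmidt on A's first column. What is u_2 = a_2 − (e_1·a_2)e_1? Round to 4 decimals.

e_1 = a_1/‖a_1‖ = (3, -3, 1)/4.3589 = (0.6882, -0.6882, 0.2294).
r_{12} = e_1·a_2 = -0.6882.
u_2 = a_2 + 0.6882·e_1 = (-3.5263, -3.4737, 0.1579).

u_2 = (-3.5263, -3.4737, 0.1579)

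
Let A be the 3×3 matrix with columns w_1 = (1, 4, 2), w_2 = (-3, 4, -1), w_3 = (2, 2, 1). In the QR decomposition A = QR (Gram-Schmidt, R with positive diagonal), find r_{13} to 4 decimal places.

r_{13} = 2.6186

e_1 = w_1/‖w_1‖ = (1, 4, 2)/4.5826 = (0.2182, 0.8729, 0.4364).
r_{13} = e_1·w_3 = 2.6186.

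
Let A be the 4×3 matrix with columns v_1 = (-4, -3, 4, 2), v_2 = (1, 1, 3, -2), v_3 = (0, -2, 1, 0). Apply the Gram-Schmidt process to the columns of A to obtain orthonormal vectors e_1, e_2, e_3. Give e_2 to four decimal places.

e_1 = v_1/‖v_1‖ = (-4, -3, 4, 2)/6.7082 = (-0.5963, -0.4472, 0.5963, 0.2981).
r_{12} = e_1·v_2 = 0.1491.
u_2 = v_2 − 0.1491·e_1 = (1.0889, 1.0667, 2.9111, -2.0444).
‖u_2‖ = 3.8701, so e_2 = (0.2814, 0.2756, 0.7522, -0.5283).

e_2 = (0.2814, 0.2756, 0.7522, -0.5283)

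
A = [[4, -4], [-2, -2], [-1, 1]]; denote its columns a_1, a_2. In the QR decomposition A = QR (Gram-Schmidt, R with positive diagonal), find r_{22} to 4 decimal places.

r_{22} = 3.5989

a_1 = (4, -2, -1); ‖a_1‖ = 4.5826, so q_1 = (0.8729, -0.4364, -0.2182).
q_1·a_2 = 0.8729·(-4) + (-0.4364)·(-2) + (-0.2182)·1 = -2.8368.
u_2 = a_2 + 2.8368·q_1 = (-1.5238, -3.2381, 0.3810).
r_{22} = ‖u_2‖ = 3.5989.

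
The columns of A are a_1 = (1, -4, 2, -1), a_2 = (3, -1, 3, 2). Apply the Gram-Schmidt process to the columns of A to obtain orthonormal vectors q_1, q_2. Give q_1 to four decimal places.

a_1 = (1, -4, 2, -1); ‖a_1‖ = 4.6904, so q_1 = (0.2132, -0.8528, 0.4264, -0.2132).

q_1 = (0.2132, -0.8528, 0.4264, -0.2132)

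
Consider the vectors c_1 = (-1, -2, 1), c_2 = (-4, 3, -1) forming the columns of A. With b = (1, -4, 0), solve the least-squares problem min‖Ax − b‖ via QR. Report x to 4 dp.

x = (0.9116, -0.5102)

c_1 = (-1, -2, 1); ‖c_1‖ = 2.4495, so e_1 = (-0.4082, -0.8165, 0.4082).
e_1·c_2 = (-0.4082)·(-4) + (-0.8165)·3 + 0.4082·(-1) = -1.2247.
u_2 = c_2 + 1.2247·e_1 = (-4.5000, 2.0000, -0.5000).
‖u_2‖ = 4.9497, so e_2 = (-0.9091, 0.4041, -0.1010).
Qᵀb = (2.8577, -2.5254).
Back-substitute: x_2 = -2.5254/4.9497 = -0.5102.
x_1 = (2.8577 + 1.2247·(-0.5102))/2.4495 = 0.9116.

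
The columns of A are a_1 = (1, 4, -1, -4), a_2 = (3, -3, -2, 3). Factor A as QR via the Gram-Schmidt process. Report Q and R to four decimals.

q_1 = a_1/‖a_1‖ = (1, 4, -1, -4)/5.8310 = (0.1715, 0.6860, -0.1715, -0.6860).
r_{12} = q_1·a_2 = -3.2585.
u_2 = a_2 + 3.2585·q_1 = (3.5588, -0.7647, -2.5588, 0.7647).
‖u_2‖ = 4.5147, so q_2 = (0.7883, -0.1694, -0.5668, 0.1694).

Q = [[0.1715, 0.7883], [0.6860, -0.1694], [-0.1715, -0.5668], [-0.6860, 0.1694]], R = [[5.8310, -3.2585], [0.0000, 4.5147]]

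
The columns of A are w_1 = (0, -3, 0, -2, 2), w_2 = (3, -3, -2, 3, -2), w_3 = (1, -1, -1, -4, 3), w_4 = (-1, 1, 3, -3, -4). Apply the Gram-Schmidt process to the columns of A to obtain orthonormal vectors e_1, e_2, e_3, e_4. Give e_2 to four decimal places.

e_2 = (0.5075, -0.5374, -0.3383, 0.4876, -0.3184)

e_1 = w_1/‖w_1‖ = (0, -3, 0, -2, 2)/4.1231 = (0.0000, -0.7276, 0.0000, -0.4851, 0.4851).
r_{12} = e_1·w_2 = -0.2425.
u_2 = w_2 + 0.2425·e_1 = (3.0000, -3.1765, -2.0000, 2.8824, -1.8824).
‖u_2‖ = 5.9111, so e_2 = (0.5075, -0.5374, -0.3383, 0.4876, -0.3184).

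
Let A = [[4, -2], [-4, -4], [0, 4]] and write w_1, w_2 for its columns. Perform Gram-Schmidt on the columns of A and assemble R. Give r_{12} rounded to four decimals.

q_1 = w_1/‖w_1‖ = (4, -4, 0)/5.6569 = (0.7071, -0.7071, 0.0000).
r_{12} = q_1·w_2 = 1.4142.

r_{12} = 1.4142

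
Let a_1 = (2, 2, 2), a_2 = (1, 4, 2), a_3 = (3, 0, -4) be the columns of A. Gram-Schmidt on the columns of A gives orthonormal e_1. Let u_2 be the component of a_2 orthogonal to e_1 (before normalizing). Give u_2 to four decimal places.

a_1 = (2, 2, 2); ‖a_1‖ = 3.4641, so e_1 = (0.5774, 0.5774, 0.5774).
e_1·a_2 = 0.5774·1 + 0.5774·4 + 0.5774·2 = 4.0415.
u_2 = a_2 − 4.0415·e_1 = (-1.3333, 1.6667, -0.3333).

u_2 = (-1.3333, 1.6667, -0.3333)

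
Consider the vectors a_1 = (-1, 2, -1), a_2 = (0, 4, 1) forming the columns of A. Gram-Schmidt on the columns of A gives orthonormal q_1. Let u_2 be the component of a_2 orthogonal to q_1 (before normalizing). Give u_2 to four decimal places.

q_1 = a_1/‖a_1‖ = (-1, 2, -1)/2.4495 = (-0.4082, 0.8165, -0.4082).
r_{12} = q_1·a_2 = 2.8577.
u_2 = a_2 − 2.8577·q_1 = (1.1667, 1.6667, 2.1667).

u_2 = (1.1667, 1.6667, 2.1667)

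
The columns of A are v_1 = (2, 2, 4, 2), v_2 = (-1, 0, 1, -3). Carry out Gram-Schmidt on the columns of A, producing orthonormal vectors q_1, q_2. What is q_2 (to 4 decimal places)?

q_2 = (-0.2212, 0.0885, 0.4866, -0.8405)

q_1 = v_1/‖v_1‖ = (2, 2, 4, 2)/5.2915 = (0.3780, 0.3780, 0.7559, 0.3780).
r_{12} = q_1·v_2 = -0.7559.
u_2 = v_2 + 0.7559·q_1 = (-0.7143, 0.2857, 1.5714, -2.7143).
‖u_2‖ = 3.2293, so q_2 = (-0.2212, 0.0885, 0.4866, -0.8405).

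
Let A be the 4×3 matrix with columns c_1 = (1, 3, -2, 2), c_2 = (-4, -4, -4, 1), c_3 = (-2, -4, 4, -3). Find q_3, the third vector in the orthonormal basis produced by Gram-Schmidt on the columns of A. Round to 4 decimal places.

q_3 = (-0.7655, 0.3816, 0.4487, 0.2590)

c_1 = (1, 3, -2, 2); ‖c_1‖ = 4.2426, so q_1 = (0.2357, 0.7071, -0.4714, 0.4714).
q_1·c_2 = 0.2357·(-4) + 0.7071·(-4) + (-0.4714)·(-4) + 0.4714·1 = -1.4142.
u_2 = c_2 + 1.4142·q_1 = (-3.6667, -3.0000, -4.6667, 1.6667).
‖u_2‖ = 6.8557, so q_2 = (-0.5348, -0.4376, -0.6807, 0.2431).
q_1·c_3 = 0.2357·(-2) + 0.7071·(-4) + (-0.4714)·4 + 0.4714·(-3) = -6.5997; q_2·c_3 = (-0.5348)·(-2) + (-0.4376)·(-4) + (-0.6807)·4 + 0.2431·(-3) = -0.6321.
u_3 = c_3 + 6.5997·q_1 + 0.6321·q_2 = (-0.7825, 0.3901, 0.4586, 0.2648).
‖u_3‖ = 1.0222, so q_3 = (-0.7655, 0.3816, 0.4487, 0.2590).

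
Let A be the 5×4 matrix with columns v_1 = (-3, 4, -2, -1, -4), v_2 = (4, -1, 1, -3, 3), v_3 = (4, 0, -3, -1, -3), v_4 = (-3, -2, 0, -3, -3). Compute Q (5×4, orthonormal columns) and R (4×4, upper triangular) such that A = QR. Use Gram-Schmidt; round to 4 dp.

v_1 = (-3, 4, -2, -1, -4); ‖v_1‖ = 6.7823, so q_1 = (-0.4423, 0.5898, -0.2949, -0.1474, -0.5898).
q_1·v_2 = (-0.4423)·4 + 0.5898·(-1) + (-0.2949)·1 + (-0.1474)·(-3) + (-0.5898)·3 = -3.9809.
u_2 = v_2 + 3.9809·q_1 = (2.2391, 1.3478, -0.1739, -3.5870, 0.6522).
‖u_2‖ = 4.4891, so q_2 = (0.4988, 0.3002, -0.0387, -0.7990, 0.1453).
q_1·v_3 = (-0.4423)·4 + 0.5898·0 + (-0.2949)·(-3) + (-0.1474)·(-1) + (-0.5898)·(-3) = 1.0321; q_2·v_3 = 0.4988·4 + 0.3002·0 + (-0.0387)·(-3) + (-0.7990)·(-1) + 0.1453·(-3) = 2.4746.
u_3 = v_3 − 1.0321·q_1 − 2.4746·q_2 = (3.2222, -1.3517, -2.5998, 1.1294, -2.7508).
‖u_3‖ = 5.2736, so q_3 = (0.6110, -0.2563, -0.4930, 0.2142, -0.5216).
q_1·v_4 = (-0.4423)·(-3) + 0.5898·(-2) + (-0.2949)·0 + (-0.1474)·(-3) + (-0.5898)·(-3) = 2.3591; q_2·v_4 = 0.4988·(-3) + 0.3002·(-2) + (-0.0387)·0 + (-0.7990)·(-3) + 0.1453·(-3) = -0.1356; q_3·v_4 = 0.6110·(-3) + (-0.2563)·(-2) + (-0.4930)·0 + 0.2142·(-3) + (-0.5216)·(-3) = -0.3981.
u_4 = v_4 − 2.3591·q_1 + 0.1356·q_2 + 0.3981·q_3 = (-1.6457, -3.4526, 0.4942, -2.6753, -1.7966).
‖u_4‖ = 5.0257, so q_4 = (-0.3274, -0.6870, 0.0983, -0.5323, -0.3575).

Q = [[-0.4423, 0.4988, 0.6110, -0.3274], [0.5898, 0.3002, -0.2563, -0.6870], [-0.2949, -0.0387, -0.4930, 0.0983], [-0.1474, -0.7990, 0.2142, -0.5323], [-0.5898, 0.1453, -0.5216, -0.3575]], R = [[6.7823, -3.9809, 1.0321, 2.3591], [0.0000, 4.4891, 2.4746, -0.1356], [0.0000, 0.0000, 5.2736, -0.3981], [0.0000, 0.0000, 0.0000, 5.0257]]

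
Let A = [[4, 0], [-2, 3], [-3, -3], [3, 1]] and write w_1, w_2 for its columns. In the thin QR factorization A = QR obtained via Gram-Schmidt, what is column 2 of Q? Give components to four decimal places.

w_1 = (4, -2, -3, 3); ‖w_1‖ = 6.1644, so q_1 = (0.6489, -0.3244, -0.4867, 0.4867).
q_1·w_2 = 0.6489·0 + (-0.3244)·3 + (-0.4867)·(-3) + 0.4867·1 = 0.9733.
u_2 = w_2 − 0.9733·q_1 = (-0.6316, 3.3158, -2.5263, 0.5263).
‖u_2‖ = 4.2488, so q_2 = (-0.1486, 0.7804, -0.5946, 0.1239).

q_2 = (-0.1486, 0.7804, -0.5946, 0.1239)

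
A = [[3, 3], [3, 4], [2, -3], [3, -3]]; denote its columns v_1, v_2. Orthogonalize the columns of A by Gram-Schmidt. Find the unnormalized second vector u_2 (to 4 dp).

e_1 = v_1/‖v_1‖ = (3, 3, 2, 3)/5.5678 = (0.5388, 0.5388, 0.3592, 0.5388).
r_{12} = e_1·v_2 = 1.0776.
u_2 = v_2 − 1.0776·e_1 = (2.4194, 3.4194, -3.3871, -3.5806).

u_2 = (2.4194, 3.4194, -3.3871, -3.5806)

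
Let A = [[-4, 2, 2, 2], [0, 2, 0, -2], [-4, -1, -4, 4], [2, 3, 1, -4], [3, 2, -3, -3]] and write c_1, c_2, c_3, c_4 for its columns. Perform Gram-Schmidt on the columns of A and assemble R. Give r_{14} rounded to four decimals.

c_1 = (-4, 0, -4, 2, 3); ‖c_1‖ = 6.7082, so q_1 = (-0.5963, 0.0000, -0.5963, 0.2981, 0.4472).
r_{14} = q_1·c_4 = -6.1119.

r_{14} = -6.1119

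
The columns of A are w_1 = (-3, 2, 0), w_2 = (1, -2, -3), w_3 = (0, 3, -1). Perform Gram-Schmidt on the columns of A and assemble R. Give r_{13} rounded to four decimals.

r_{13} = 1.6641

e_1 = w_1/‖w_1‖ = (-3, 2, 0)/3.6056 = (-0.8321, 0.5547, 0.0000).
r_{13} = e_1·w_3 = 1.6641.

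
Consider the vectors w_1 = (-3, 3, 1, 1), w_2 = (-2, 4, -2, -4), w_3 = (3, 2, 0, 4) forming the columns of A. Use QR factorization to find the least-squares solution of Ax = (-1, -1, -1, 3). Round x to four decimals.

x = (0.3270, -0.3821, 0.0456)

q_1 = w_1/‖w_1‖ = (-3, 3, 1, 1)/4.4721 = (-0.6708, 0.6708, 0.2236, 0.2236).
r_{12} = q_1·w_2 = 2.6833.
u_2 = w_2 − 2.6833·q_1 = (-0.2000, 2.2000, -2.6000, -4.6000).
‖u_2‖ = 5.7271, so q_2 = (-0.0349, 0.3841, -0.4540, -0.8032).
r_{13} = q_1·w_3 = 0.2236; r_{23} = q_2·w_3 = -2.5493.
u_3 = w_3 − 0.2236·q_1 + 2.5493·q_2 = (3.0610, 2.8293, -1.2073, 1.9024).
‖u_3‖ = 4.7383, so q_3 = (0.6460, 0.5971, -0.2548, 0.4015).
Qᵀb = (0.4472, -2.3048, 0.2162).
Back-substitute: x_3 = 0.2162/4.7383 = 0.0456.
x_2 = (-2.3048 + 2.5493·0.0456)/5.7271 = -0.3821.
x_1 = (0.4472 − 2.6833·(-0.3821) − 0.2236·0.0456)/4.4721 = 0.3270.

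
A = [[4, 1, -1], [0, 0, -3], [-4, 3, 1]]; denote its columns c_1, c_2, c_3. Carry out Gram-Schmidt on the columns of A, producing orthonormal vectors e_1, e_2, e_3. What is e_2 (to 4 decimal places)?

e_2 = (0.7071, 0.0000, 0.7071)

c_1 = (4, 0, -4); ‖c_1‖ = 5.6569, so e_1 = (0.7071, 0.0000, -0.7071).
e_1·c_2 = 0.7071·1 + 0.0000·0 + (-0.7071)·3 = -1.4142.
u_2 = c_2 + 1.4142·e_1 = (2.0000, 0.0000, 2.0000).
‖u_2‖ = 2.8284, so e_2 = (0.7071, 0.0000, 0.7071).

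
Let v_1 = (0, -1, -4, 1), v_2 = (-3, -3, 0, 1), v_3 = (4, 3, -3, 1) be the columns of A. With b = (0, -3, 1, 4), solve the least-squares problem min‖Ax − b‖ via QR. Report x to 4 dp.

q_1 = v_1/‖v_1‖ = (0, -1, -4, 1)/4.2426 = (0.0000, -0.2357, -0.9428, 0.2357).
r_{12} = q_1·v_2 = 0.9428.
u_2 = v_2 − 0.9428·q_1 = (-3.0000, -2.7778, 0.8889, 0.7778).
‖u_2‖ = 4.2557, so q_2 = (-0.7049, -0.6527, 0.2089, 0.1828).
r_{13} = q_1·v_3 = 2.3570; r_{23} = q_2·v_3 = -5.2217.
u_3 = v_3 − 2.3570·q_1 + 5.2217·q_2 = (0.3190, 0.1472, 0.3129, 1.3988).
‖u_3‖ = 1.4758, so q_3 = (0.2162, 0.0998, 0.2120, 0.9478).
Qᵀb = (0.7071, 2.8981, 3.7040).
Back-substitute: x_3 = 3.7040/1.4758 = 2.5099.
x_2 = (2.8981 + 5.2217·2.5099)/4.2557 = 3.7606.
x_1 = (0.7071 − 0.9428·3.7606 − 2.3570·2.5099)/4.2426 = -2.0634.

x = (-2.0634, 3.7606, 2.5099)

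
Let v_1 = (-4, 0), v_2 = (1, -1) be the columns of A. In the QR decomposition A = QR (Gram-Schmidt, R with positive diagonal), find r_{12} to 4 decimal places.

r_{12} = -1.0000

v_1 = (-4, 0); ‖v_1‖ = 4.0000, so e_1 = (-1.0000, 0.0000).
r_{12} = e_1·v_2 = -1.0000.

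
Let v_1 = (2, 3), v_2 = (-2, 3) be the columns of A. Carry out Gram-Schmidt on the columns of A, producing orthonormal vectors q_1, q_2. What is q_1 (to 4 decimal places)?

q_1 = (0.5547, 0.8321)

v_1 = (2, 3); ‖v_1‖ = 3.6056, so q_1 = (0.5547, 0.8321).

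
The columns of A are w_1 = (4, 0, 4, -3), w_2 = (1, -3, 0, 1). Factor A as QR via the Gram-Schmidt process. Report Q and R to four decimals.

w_1 = (4, 0, 4, -3); ‖w_1‖ = 6.4031, so q_1 = (0.6247, 0.0000, 0.6247, -0.4685).
q_1·w_2 = 0.6247·1 + 0.0000·(-3) + 0.6247·0 + (-0.4685)·1 = 0.1562.
u_2 = w_2 − 0.1562·q_1 = (0.9024, -3.0000, -0.0976, 1.0732).
‖u_2‖ = 3.3129, so q_2 = (0.2724, -0.9055, -0.0294, 0.3239).

Q = [[0.6247, 0.2724], [0.0000, -0.9055], [0.6247, -0.0294], [-0.4685, 0.3239]], R = [[6.4031, 0.1562], [0.0000, 3.3129]]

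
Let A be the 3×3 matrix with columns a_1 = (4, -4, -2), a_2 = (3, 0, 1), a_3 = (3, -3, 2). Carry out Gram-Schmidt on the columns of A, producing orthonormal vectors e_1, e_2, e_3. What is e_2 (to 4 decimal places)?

e_1 = a_1/‖a_1‖ = (4, -4, -2)/6.0000 = (0.6667, -0.6667, -0.3333).
r_{12} = e_1·a_2 = 1.6667.
u_2 = a_2 − 1.6667·e_1 = (1.8889, 1.1111, 1.5556).
‖u_2‖ = 2.6874, so e_2 = (0.7029, 0.4134, 0.5788).

e_2 = (0.7029, 0.4134, 0.5788)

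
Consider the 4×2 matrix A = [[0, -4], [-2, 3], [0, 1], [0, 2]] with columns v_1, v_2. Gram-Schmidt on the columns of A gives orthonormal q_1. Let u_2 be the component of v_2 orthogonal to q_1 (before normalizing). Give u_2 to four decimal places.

u_2 = (-4.0000, 0.0000, 1.0000, 2.0000)

v_1 = (0, -2, 0, 0); ‖v_1‖ = 2.0000, so q_1 = (0.0000, -1.0000, 0.0000, 0.0000).
q_1·v_2 = 0.0000·(-4) + (-1.0000)·3 + 0.0000·1 + 0.0000·2 = -3.0000.
u_2 = v_2 + 3.0000·q_1 = (-4.0000, 0.0000, 1.0000, 2.0000).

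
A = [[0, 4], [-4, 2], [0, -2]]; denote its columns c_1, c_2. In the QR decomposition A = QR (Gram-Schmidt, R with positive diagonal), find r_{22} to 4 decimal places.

e_1 = c_1/‖c_1‖ = (0, -4, 0)/4.0000 = (0.0000, -1.0000, 0.0000).
r_{12} = e_1·c_2 = -2.0000.
u_2 = c_2 + 2.0000·e_1 = (4.0000, 0.0000, -2.0000).
r_{22} = ‖u_2‖ = 4.4721.

r_{22} = 4.4721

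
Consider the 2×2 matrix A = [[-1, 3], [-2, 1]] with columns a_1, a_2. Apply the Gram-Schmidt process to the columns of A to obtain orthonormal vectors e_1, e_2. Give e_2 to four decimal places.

a_1 = (-1, -2); ‖a_1‖ = 2.2361, so e_1 = (-0.4472, -0.8944).
e_1·a_2 = (-0.4472)·3 + (-0.8944)·1 = -2.2361.
u_2 = a_2 + 2.2361·e_1 = (2.0000, -1.0000).
‖u_2‖ = 2.2361, so e_2 = (0.8944, -0.4472).

e_2 = (0.8944, -0.4472)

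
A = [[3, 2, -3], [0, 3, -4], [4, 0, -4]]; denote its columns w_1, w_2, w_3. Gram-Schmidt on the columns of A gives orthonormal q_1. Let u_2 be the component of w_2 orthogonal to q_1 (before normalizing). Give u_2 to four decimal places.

w_1 = (3, 0, 4); ‖w_1‖ = 5.0000, so q_1 = (0.6000, 0.0000, 0.8000).
q_1·w_2 = 0.6000·2 + 0.0000·3 + 0.8000·0 = 1.2000.
u_2 = w_2 − 1.2000·q_1 = (1.2800, 3.0000, -0.9600).

u_2 = (1.2800, 3.0000, -0.9600)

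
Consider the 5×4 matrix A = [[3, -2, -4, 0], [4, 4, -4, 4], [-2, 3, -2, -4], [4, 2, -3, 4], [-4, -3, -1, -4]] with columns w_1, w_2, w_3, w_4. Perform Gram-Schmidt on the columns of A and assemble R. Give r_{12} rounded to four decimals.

r_{12} = 3.0729

w_1 = (3, 4, -2, 4, -4); ‖w_1‖ = 7.8102, so e_1 = (0.3841, 0.5121, -0.2561, 0.5121, -0.5121).
r_{12} = e_1·w_2 = 3.0729.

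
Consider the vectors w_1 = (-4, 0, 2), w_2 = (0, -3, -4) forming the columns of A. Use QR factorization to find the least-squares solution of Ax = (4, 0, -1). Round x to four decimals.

w_1 = (-4, 0, 2); ‖w_1‖ = 4.4721, so q_1 = (-0.8944, 0.0000, 0.4472).
q_1·w_2 = (-0.8944)·0 + 0.0000·(-3) + 0.4472·(-4) = -1.7889.
u_2 = w_2 + 1.7889·q_1 = (-1.6000, -3.0000, -3.2000).
‖u_2‖ = 4.6690, so q_2 = (-0.3427, -0.6425, -0.6854).
Qᵀb = (-4.0249, -0.6854).
Back-substitute: x_2 = -0.6854/4.6690 = -0.1468.
x_1 = (-4.0249 + 1.7889·(-0.1468))/4.4721 = -0.9587.

x = (-0.9587, -0.1468)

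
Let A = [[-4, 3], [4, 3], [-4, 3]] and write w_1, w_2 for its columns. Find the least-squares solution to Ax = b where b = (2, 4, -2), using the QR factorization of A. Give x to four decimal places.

x = (0.5000, 0.6667)

w_1 = (-4, 4, -4); ‖w_1‖ = 6.9282, so e_1 = (-0.5774, 0.5774, -0.5774).
e_1·w_2 = (-0.5774)·3 + 0.5774·3 + (-0.5774)·3 = -1.7321.
u_2 = w_2 + 1.7321·e_1 = (2.0000, 4.0000, 2.0000).
‖u_2‖ = 4.8990, so e_2 = (0.4082, 0.8165, 0.4082).
Qᵀb = (2.3094, 3.2660).
Back-substitute: x_2 = 3.2660/4.8990 = 0.6667.
x_1 = (2.3094 + 1.7321·0.6667)/6.9282 = 0.5000.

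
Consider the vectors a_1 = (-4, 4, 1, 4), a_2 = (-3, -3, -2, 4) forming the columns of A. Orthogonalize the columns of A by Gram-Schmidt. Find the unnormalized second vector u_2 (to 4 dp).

u_2 = (-1.8571, -4.1429, -2.2857, 2.8571)

e_1 = a_1/‖a_1‖ = (-4, 4, 1, 4)/7.0000 = (-0.5714, 0.5714, 0.1429, 0.5714).
r_{12} = e_1·a_2 = 2.0000.
u_2 = a_2 − 2.0000·e_1 = (-1.8571, -4.1429, -2.2857, 2.8571).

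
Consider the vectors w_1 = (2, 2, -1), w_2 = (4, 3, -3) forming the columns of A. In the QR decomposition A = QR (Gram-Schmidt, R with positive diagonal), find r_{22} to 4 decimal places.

w_1 = (2, 2, -1); ‖w_1‖ = 3.0000, so q_1 = (0.6667, 0.6667, -0.3333).
q_1·w_2 = 0.6667·4 + 0.6667·3 + (-0.3333)·(-3) = 5.6667.
u_2 = w_2 − 5.6667·q_1 = (0.2222, -0.7778, -1.1111).
r_{22} = ‖u_2‖ = 1.3744.

r_{22} = 1.3744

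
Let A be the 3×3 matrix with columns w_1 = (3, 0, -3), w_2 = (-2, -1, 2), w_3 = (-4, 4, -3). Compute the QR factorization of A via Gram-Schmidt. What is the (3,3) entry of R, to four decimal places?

e_1 = w_1/‖w_1‖ = (3, 0, -3)/4.2426 = (0.7071, 0.0000, -0.7071).
r_{12} = e_1·w_2 = -2.8284.
u_2 = w_2 + 2.8284·e_1 = (0.0000, -1.0000, 0.0000).
‖u_2‖ = 1.0000, so e_2 = (0.0000, -1.0000, 0.0000).
r_{13} = e_1·w_3 = -0.7071; r_{23} = e_2·w_3 = -4.0000.
u_3 = w_3 + 0.7071·e_1 + 4.0000·e_2 = (-3.5000, 0.0000, -3.5000).
r_{33} = ‖u_3‖ = 4.9497.

r_{33} = 4.9497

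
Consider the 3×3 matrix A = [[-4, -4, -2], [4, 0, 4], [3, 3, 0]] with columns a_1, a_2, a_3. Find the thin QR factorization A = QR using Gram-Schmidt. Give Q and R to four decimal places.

Q = [[-0.6247, -0.4998, -0.6000], [0.6247, -0.7809, 0.0000], [0.4685, 0.3748, -0.8000]], R = [[6.4031, 3.9043, 3.7482], [0.0000, 3.1235, -2.1240], [0.0000, 0.0000, 1.2000]]

q_1 = a_1/‖a_1‖ = (-4, 4, 3)/6.4031 = (-0.6247, 0.6247, 0.4685).
r_{12} = q_1·a_2 = 3.9043.
u_2 = a_2 − 3.9043·q_1 = (-1.5610, -2.4390, 1.1707).
‖u_2‖ = 3.1235, so q_2 = (-0.4998, -0.7809, 0.3748).
r_{13} = q_1·a_3 = 3.7482; r_{23} = q_2·a_3 = -2.1240.
u_3 = a_3 − 3.7482·q_1 + 2.1240·q_2 = (-0.7200, 0.0000, -0.9600).
‖u_3‖ = 1.2000, so q_3 = (-0.6000, 0.0000, -0.8000).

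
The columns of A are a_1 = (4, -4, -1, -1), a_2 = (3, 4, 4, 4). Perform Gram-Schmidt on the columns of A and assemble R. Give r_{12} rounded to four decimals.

r_{12} = -2.0580

a_1 = (4, -4, -1, -1); ‖a_1‖ = 5.8310, so e_1 = (0.6860, -0.6860, -0.1715, -0.1715).
r_{12} = e_1·a_2 = -2.0580.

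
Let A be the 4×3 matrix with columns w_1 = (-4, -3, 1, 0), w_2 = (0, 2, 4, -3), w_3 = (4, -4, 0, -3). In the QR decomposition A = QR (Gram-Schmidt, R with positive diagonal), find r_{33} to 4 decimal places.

r_{33} = 6.3536

w_1 = (-4, -3, 1, 0); ‖w_1‖ = 5.0990, so q_1 = (-0.7845, -0.5883, 0.1961, 0.0000).
q_1·w_2 = (-0.7845)·0 + (-0.5883)·2 + 0.1961·4 + 0.0000·(-3) = -0.3922.
u_2 = w_2 + 0.3922·q_1 = (-0.3077, 1.7692, 4.0769, -3.0000).
‖u_2‖ = 5.3709, so q_2 = (-0.0573, 0.3294, 0.7591, -0.5586).
q_1·w_3 = (-0.7845)·4 + (-0.5883)·(-4) + 0.1961·0 + 0.0000·(-3) = -0.7845; q_2·w_3 = (-0.0573)·4 + 0.3294·(-4) + 0.7591·0 + (-0.5586)·(-3) = 0.1289.
u_3 = w_3 + 0.7845·q_1 − 0.1289·q_2 = (3.3920, -4.5040, 0.0560, -2.9280).
r_{33} = ‖u_3‖ = 6.3536.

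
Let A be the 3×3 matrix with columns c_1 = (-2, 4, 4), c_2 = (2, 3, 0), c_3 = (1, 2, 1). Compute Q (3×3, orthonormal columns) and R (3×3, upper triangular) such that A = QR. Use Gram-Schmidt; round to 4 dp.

c_1 = (-2, 4, 4); ‖c_1‖ = 6.0000, so q_1 = (-0.3333, 0.6667, 0.6667).
q_1·c_2 = (-0.3333)·2 + 0.6667·3 + 0.6667·0 = 1.3333.
u_2 = c_2 − 1.3333·q_1 = (2.4444, 2.1111, -0.8889).
‖u_2‖ = 3.3500, so q_2 = (0.7297, 0.6302, -0.2653).
q_1·c_3 = (-0.3333)·1 + 0.6667·2 + 0.6667·1 = 1.6667; q_2·c_3 = 0.7297·1 + 0.6302·2 + (-0.2653)·1 = 1.7247.
u_3 = c_3 − 1.6667·q_1 − 1.7247·q_2 = (0.2970, -0.1980, 0.3465).
‖u_3‖ = 0.4975, so q_3 = (0.5970, -0.3980, 0.6965).

Q = [[-0.3333, 0.7297, 0.5970], [0.6667, 0.6302, -0.3980], [0.6667, -0.2653, 0.6965]], R = [[6.0000, 1.3333, 1.6667], [0.0000, 3.3500, 1.7247], [0.0000, 0.0000, 0.4975]]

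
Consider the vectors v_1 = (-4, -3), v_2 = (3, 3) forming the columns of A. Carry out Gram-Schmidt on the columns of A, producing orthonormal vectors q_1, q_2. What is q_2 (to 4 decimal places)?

q_2 = (-0.6000, 0.8000)

v_1 = (-4, -3); ‖v_1‖ = 5.0000, so q_1 = (-0.8000, -0.6000).
q_1·v_2 = (-0.8000)·3 + (-0.6000)·3 = -4.2000.
u_2 = v_2 + 4.2000·q_1 = (-0.3600, 0.4800).
‖u_2‖ = 0.6000, so q_2 = (-0.6000, 0.8000).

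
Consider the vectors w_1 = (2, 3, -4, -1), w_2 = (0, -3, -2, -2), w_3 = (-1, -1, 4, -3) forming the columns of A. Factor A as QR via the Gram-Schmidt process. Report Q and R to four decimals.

q_1 = w_1/‖w_1‖ = (2, 3, -4, -1)/5.4772 = (0.3651, 0.5477, -0.7303, -0.1826).
r_{12} = q_1·w_2 = 0.1826.
u_2 = w_2 − 0.1826·q_1 = (-0.0667, -3.1000, -1.8667, -1.9667).
‖u_2‖ = 4.1191, so q_2 = (-0.0162, -0.7526, -0.4532, -0.4775).
r_{13} = q_1·w_3 = -3.2863; r_{23} = q_2·w_3 = 0.3884.
u_3 = w_3 + 3.2863·q_1 − 0.3884·q_2 = (0.2063, 1.0923, 1.7760, -3.4145).
‖u_3‖ = 4.0061, so q_3 = (0.0515, 0.2727, 0.4433, -0.8523).

Q = [[0.3651, -0.0162, 0.0515], [0.5477, -0.7526, 0.2727], [-0.7303, -0.4532, 0.4433], [-0.1826, -0.4775, -0.8523]], R = [[5.4772, 0.1826, -3.2863], [0.0000, 4.1191, 0.3884], [0.0000, 0.0000, 4.0061]]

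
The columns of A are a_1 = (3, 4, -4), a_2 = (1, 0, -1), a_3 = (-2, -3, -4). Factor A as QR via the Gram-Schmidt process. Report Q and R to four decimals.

a_1 = (3, 4, -4); ‖a_1‖ = 6.4031, so q_1 = (0.4685, 0.6247, -0.6247).
q_1·a_2 = 0.4685·1 + 0.6247·0 + (-0.6247)·(-1) = 1.0932.
u_2 = a_2 − 1.0932·q_1 = (0.4878, -0.6829, -0.3171).
‖u_2‖ = 0.8971, so q_2 = (0.5437, -0.7612, -0.3534).
q_1·a_3 = 0.4685·(-2) + 0.6247·(-3) + (-0.6247)·(-4) = -0.3123; q_2·a_3 = 0.5437·(-2) + (-0.7612)·(-3) + (-0.3534)·(-4) = 2.6099.
u_3 = a_3 + 0.3123·q_1 − 2.6099·q_2 = (-3.2727, -0.8182, -3.2727).
‖u_3‖ = 4.7001, so q_3 = (-0.6963, -0.1741, -0.6963).

Q = [[0.4685, 0.5437, -0.6963], [0.6247, -0.7612, -0.1741], [-0.6247, -0.3534, -0.6963]], R = [[6.4031, 1.0932, -0.3123], [0.0000, 0.8971, 2.6099], [0.0000, 0.0000, 4.7001]]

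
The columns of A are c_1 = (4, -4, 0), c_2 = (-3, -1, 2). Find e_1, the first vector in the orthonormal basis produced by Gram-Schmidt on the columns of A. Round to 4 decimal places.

e_1 = c_1/‖c_1‖ = (4, -4, 0)/5.6569 = (0.7071, -0.7071, 0.0000).

e_1 = (0.7071, -0.7071, 0.0000)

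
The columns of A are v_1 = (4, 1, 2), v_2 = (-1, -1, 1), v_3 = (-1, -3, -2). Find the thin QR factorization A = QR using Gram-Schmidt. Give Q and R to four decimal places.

Q = [[0.8729, -0.2673, 0.4082], [0.2182, -0.5345, -0.8165], [0.4364, 0.8018, -0.4082]], R = [[4.5826, -0.6547, -2.4004], [0.0000, 1.6036, 0.2673], [0.0000, 0.0000, 2.8577]]

e_1 = v_1/‖v_1‖ = (4, 1, 2)/4.5826 = (0.8729, 0.2182, 0.4364).
r_{12} = e_1·v_2 = -0.6547.
u_2 = v_2 + 0.6547·e_1 = (-0.4286, -0.8571, 1.2857).
‖u_2‖ = 1.6036, so e_2 = (-0.2673, -0.5345, 0.8018).
r_{13} = e_1·v_3 = -2.4004; r_{23} = e_2·v_3 = 0.2673.
u_3 = v_3 + 2.4004·e_1 − 0.2673·e_2 = (1.1667, -2.3333, -1.1667).
‖u_3‖ = 2.8577, so e_3 = (0.4082, -0.8165, -0.4082).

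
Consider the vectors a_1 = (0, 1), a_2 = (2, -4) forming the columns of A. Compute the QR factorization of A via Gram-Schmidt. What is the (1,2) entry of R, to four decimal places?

r_{12} = -4.0000

e_1 = a_1/‖a_1‖ = (0, 1)/1.0000 = (0.0000, 1.0000).
r_{12} = e_1·a_2 = -4.0000.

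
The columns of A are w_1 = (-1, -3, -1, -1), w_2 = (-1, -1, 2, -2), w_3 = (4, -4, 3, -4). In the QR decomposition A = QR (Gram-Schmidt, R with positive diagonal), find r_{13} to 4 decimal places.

w_1 = (-1, -3, -1, -1); ‖w_1‖ = 3.4641, so q_1 = (-0.2887, -0.8660, -0.2887, -0.2887).
r_{13} = q_1·w_3 = 2.5981.

r_{13} = 2.5981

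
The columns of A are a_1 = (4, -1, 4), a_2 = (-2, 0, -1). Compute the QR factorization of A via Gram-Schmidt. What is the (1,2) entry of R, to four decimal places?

a_1 = (4, -1, 4); ‖a_1‖ = 5.7446, so e_1 = (0.6963, -0.1741, 0.6963).
r_{12} = e_1·a_2 = -2.0889.

r_{12} = -2.0889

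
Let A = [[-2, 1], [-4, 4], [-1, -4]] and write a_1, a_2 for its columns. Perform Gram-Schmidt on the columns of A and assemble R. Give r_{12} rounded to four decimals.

a_1 = (-2, -4, -1); ‖a_1‖ = 4.5826, so e_1 = (-0.4364, -0.8729, -0.2182).
r_{12} = e_1·a_2 = -3.0551.

r_{12} = -3.0551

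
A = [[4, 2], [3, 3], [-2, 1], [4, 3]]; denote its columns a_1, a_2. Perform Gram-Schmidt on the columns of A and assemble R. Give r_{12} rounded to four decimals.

a_1 = (4, 3, -2, 4); ‖a_1‖ = 6.7082, so q_1 = (0.5963, 0.4472, -0.2981, 0.5963).
r_{12} = q_1·a_2 = 4.0249.

r_{12} = 4.0249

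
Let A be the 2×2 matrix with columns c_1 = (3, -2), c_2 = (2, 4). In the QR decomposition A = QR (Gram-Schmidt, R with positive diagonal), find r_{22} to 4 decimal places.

r_{22} = 4.4376

q_1 = c_1/‖c_1‖ = (3, -2)/3.6056 = (0.8321, -0.5547).
r_{12} = q_1·c_2 = -0.5547.
u_2 = c_2 + 0.5547·q_1 = (2.4615, 3.6923).
r_{22} = ‖u_2‖ = 4.4376.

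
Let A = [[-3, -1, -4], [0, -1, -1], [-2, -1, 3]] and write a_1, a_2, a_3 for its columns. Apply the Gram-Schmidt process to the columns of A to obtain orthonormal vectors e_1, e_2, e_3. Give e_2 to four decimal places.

e_2 = (0.1482, -0.9636, -0.2224)

a_1 = (-3, 0, -2); ‖a_1‖ = 3.6056, so e_1 = (-0.8321, 0.0000, -0.5547).
e_1·a_2 = (-0.8321)·(-1) + 0.0000·(-1) + (-0.5547)·(-1) = 1.3868.
u_2 = a_2 − 1.3868·e_1 = (0.1538, -1.0000, -0.2308).
‖u_2‖ = 1.0377, so e_2 = (0.1482, -0.9636, -0.2224).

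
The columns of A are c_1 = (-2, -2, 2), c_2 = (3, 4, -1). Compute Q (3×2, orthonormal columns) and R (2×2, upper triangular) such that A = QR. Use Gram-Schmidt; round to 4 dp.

Q = [[-0.5774, 0.1543], [-0.5774, 0.6172], [0.5774, 0.7715]], R = [[3.4641, -4.6188], [0.0000, 2.1602]]

c_1 = (-2, -2, 2); ‖c_1‖ = 3.4641, so q_1 = (-0.5774, -0.5774, 0.5774).
q_1·c_2 = (-0.5774)·3 + (-0.5774)·4 + 0.5774·(-1) = -4.6188.
u_2 = c_2 + 4.6188·q_1 = (0.3333, 1.3333, 1.6667).
‖u_2‖ = 2.1602, so q_2 = (0.1543, 0.6172, 0.7715).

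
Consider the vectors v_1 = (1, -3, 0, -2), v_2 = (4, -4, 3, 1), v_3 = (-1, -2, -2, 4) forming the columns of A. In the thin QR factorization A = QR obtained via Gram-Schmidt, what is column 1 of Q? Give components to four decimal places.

v_1 = (1, -3, 0, -2); ‖v_1‖ = 3.7417, so q_1 = (0.2673, -0.8018, 0.0000, -0.5345).

q_1 = (0.2673, -0.8018, 0.0000, -0.5345)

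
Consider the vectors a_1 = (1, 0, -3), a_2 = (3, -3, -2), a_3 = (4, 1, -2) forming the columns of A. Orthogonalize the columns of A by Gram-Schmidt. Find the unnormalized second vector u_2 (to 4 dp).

u_2 = (2.1000, -3.0000, 0.7000)

a_1 = (1, 0, -3); ‖a_1‖ = 3.1623, so e_1 = (0.3162, 0.0000, -0.9487).
e_1·a_2 = 0.3162·3 + 0.0000·(-3) + (-0.9487)·(-2) = 2.8460.
u_2 = a_2 − 2.8460·e_1 = (2.1000, -3.0000, 0.7000).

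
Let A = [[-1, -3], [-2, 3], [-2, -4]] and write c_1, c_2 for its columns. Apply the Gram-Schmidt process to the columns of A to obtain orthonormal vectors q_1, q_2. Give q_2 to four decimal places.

c_1 = (-1, -2, -2); ‖c_1‖ = 3.0000, so q_1 = (-0.3333, -0.6667, -0.6667).
q_1·c_2 = (-0.3333)·(-3) + (-0.6667)·3 + (-0.6667)·(-4) = 1.6667.
u_2 = c_2 − 1.6667·q_1 = (-2.4444, 4.1111, -2.8889).
‖u_2‖ = 5.5877, so q_2 = (-0.4375, 0.7357, -0.5170).

q_2 = (-0.4375, 0.7357, -0.5170)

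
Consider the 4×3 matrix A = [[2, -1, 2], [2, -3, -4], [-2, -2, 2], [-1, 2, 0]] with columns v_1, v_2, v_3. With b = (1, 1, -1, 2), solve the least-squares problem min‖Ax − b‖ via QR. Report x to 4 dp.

x = (0.3625, 0.2697, -0.1133)

q_1 = v_1/‖v_1‖ = (2, 2, -2, -1)/3.6056 = (0.5547, 0.5547, -0.5547, -0.2774).
r_{12} = q_1·v_2 = -1.6641.
u_2 = v_2 + 1.6641·q_1 = (-0.0769, -2.0769, -2.9231, 1.5385).
‖u_2‖ = 3.9027, so q_2 = (-0.0197, -0.5322, -0.7490, 0.3942).
r_{13} = q_1·v_3 = -2.2188; r_{23} = q_2·v_3 = 0.5913.
u_3 = v_3 + 2.2188·q_1 − 0.5913·q_2 = (3.2424, -2.4545, 1.2121, -0.8485).
‖u_3‖ = 4.3275, so q_3 = (0.7493, -0.5672, 0.2801, -0.1961).
Qᵀb = (1.1094, 0.9855, -0.4902).
Back-substitute: x_3 = -0.4902/4.3275 = -0.1133.
x_2 = (0.9855 − 0.5913·(-0.1133))/3.9027 = 0.2697.
x_1 = (1.1094 + 1.6641·0.2697 + 2.2188·(-0.1133))/3.6056 = 0.3625.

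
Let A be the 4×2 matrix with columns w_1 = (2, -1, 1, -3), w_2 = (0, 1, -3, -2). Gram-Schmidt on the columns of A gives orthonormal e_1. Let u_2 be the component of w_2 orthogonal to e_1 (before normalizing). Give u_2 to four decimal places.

u_2 = (-0.2667, 1.1333, -3.1333, -1.6000)

e_1 = w_1/‖w_1‖ = (2, -1, 1, -3)/3.8730 = (0.5164, -0.2582, 0.2582, -0.7746).
r_{12} = e_1·w_2 = 0.5164.
u_2 = w_2 − 0.5164·e_1 = (-0.2667, 1.1333, -3.1333, -1.6000).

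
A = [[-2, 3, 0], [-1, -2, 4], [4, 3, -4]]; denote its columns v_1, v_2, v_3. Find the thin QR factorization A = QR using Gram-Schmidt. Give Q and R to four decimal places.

v_1 = (-2, -1, 4); ‖v_1‖ = 4.5826, so e_1 = (-0.4364, -0.2182, 0.8729).
e_1·v_2 = (-0.4364)·3 + (-0.2182)·(-2) + 0.8729·3 = 1.7457.
u_2 = v_2 − 1.7457·e_1 = (3.7619, -1.6190, 1.4762).
‖u_2‖ = 4.3534, so e_2 = (0.8641, -0.3719, 0.3391).
e_1·v_3 = (-0.4364)·0 + (-0.2182)·4 + 0.8729·(-4) = -4.3644; e_2·v_3 = 0.8641·0 + (-0.3719)·4 + 0.3391·(-4) = -2.8440.
u_3 = v_3 + 4.3644·e_1 + 2.8440·e_2 = (0.5528, 1.9899, 0.7739).
‖u_3‖ = 2.2055, so e_3 = (0.2506, 0.9023, 0.3509).

Q = [[-0.4364, 0.8641, 0.2506], [-0.2182, -0.3719, 0.9023], [0.8729, 0.3391, 0.3509]], R = [[4.5826, 1.7457, -4.3644], [0.0000, 4.3534, -2.8440], [0.0000, 0.0000, 2.2055]]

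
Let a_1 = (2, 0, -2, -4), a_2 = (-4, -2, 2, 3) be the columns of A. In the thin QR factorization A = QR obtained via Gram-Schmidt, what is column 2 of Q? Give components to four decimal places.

a_1 = (2, 0, -2, -4); ‖a_1‖ = 4.8990, so q_1 = (0.4082, 0.0000, -0.4082, -0.8165).
q_1·a_2 = 0.4082·(-4) + 0.0000·(-2) + (-0.4082)·2 + (-0.8165)·3 = -4.8990.
u_2 = a_2 + 4.8990·q_1 = (-2.0000, -2.0000, 0.0000, -1.0000).
‖u_2‖ = 3.0000, so q_2 = (-0.6667, -0.6667, 0.0000, -0.3333).

q_2 = (-0.6667, -0.6667, 0.0000, -0.3333)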